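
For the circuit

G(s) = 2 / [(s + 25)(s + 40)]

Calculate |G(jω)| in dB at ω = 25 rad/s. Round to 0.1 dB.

At s = jω = j25:
pole (s+25): 25 + j25 → |·| = √(25²+25²) = √1250 ≈ 35.355, ∠ = arctan(25/25) ≈ 45.00°
pole (s+40): 40 + j25 → |·| = √(40²+25²) = √2225 ≈ 47.17, ∠ = arctan(25/40) ≈ 32.01°
|G| = 2 / 1667.7 ≈ 0.0011993
Gain = 20 log₁₀(0.0011993) ≈ -58.42 dB

-58.4 dB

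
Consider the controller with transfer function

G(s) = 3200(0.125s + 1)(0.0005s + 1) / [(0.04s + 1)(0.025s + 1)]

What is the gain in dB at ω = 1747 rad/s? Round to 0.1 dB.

At ω = 1747 rad/s:
zero (1 + j1747·0.125) = 1 + j218.375 → |·| ≈ 218.38, ∠ ≈ 89.74°
zero (1 + j1747·0.0005) = 1 + j0.8735 → |·| ≈ 1.3278, ∠ ≈ 41.14°
pole (1 + j1747·0.04) = 1 + j69.88 → |·| ≈ 69.887, ∠ ≈ 89.18°
pole (1 + j1747·0.025) = 1 + j43.675 → |·| ≈ 43.686, ∠ ≈ 88.69°
|G| = 3200 · 218.38 · 1.3278 / (69.887 · 43.686) ≈ 303.92
Gain = 20 log₁₀(303.92) ≈ 49.66 dB

49.7 dB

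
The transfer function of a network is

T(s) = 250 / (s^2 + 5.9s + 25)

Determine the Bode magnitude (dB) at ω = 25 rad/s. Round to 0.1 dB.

-7.9 dB

At s = jω = j25:
quadratic: (j25)² + 5.9·j25 + 25 = -600 + j147.5 → |·| ≈ 617.86, ∠ ≈ 166.19°
|T| = 250 / 617.86 ≈ 0.40462
Gain = 20 log₁₀(0.40462) ≈ -7.86 dB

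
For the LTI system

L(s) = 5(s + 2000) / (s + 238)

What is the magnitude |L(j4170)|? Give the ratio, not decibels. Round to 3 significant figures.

At s = jω = j4170:
zero (s+2000): 2000 + j4170 → |·| = √(2000²+4170²) = √21388900 ≈ 4624.8, ∠ = arctan(4170/2000) ≈ 64.38°
pole (s+238): 238 + j4170 → |·| = √(238²+4170²) = √17445544 ≈ 4176.8, ∠ = arctan(4170/238) ≈ 86.73°
|L| = 5 · 4624.8 / 4176.8 ≈ 5.5363

5.54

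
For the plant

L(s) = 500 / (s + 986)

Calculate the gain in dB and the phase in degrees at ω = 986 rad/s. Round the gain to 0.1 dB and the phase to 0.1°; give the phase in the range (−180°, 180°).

-8.9 dB, -45.0°

At s = jω = j986:
pole (s+986): 986 + j986 → |·| = √(986²+986²) = √1944392 ≈ 1394.4, ∠ = arctan(986/986) ≈ 45.00°
|L| = 500 / 1394.4 ≈ 0.35858
Gain = 20 log₁₀(0.35858) ≈ -8.91 dB
∠L = 0.00° − 45.00° = -45.00°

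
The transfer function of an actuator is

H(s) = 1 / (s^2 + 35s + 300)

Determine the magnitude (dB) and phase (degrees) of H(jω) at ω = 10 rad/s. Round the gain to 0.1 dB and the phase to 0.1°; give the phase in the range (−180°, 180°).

Substitute s = j10:
Numerator: 1 = 1 + j0
Denominator: (j10)^2 + 35(j10) + 300 = 200 + j350
|N| = √(1² + 0²) ≈ 1, ∠N ≈ 0.00°
|D| = √(200² + 350²) ≈ 403.11, ∠D ≈ 60.26°
|H| = 1 / 403.11 ≈ 0.0024807
Gain = 20 log₁₀(0.0024807) ≈ -52.11 dB
∠H = 0.00° − 60.26° = -60.26°

-52.1 dB, -60.3°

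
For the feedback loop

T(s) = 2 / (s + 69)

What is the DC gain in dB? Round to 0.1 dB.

-30.8 dB

T(0) = 2 / (69) ≈ 0.028986
20 log₁₀(0.028986) ≈ -30.76 dB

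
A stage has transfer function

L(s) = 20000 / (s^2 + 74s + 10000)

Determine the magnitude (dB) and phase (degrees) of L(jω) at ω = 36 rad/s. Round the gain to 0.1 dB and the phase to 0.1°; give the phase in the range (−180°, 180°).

At s = jω = j36:
quadratic: (j36)² + 74·j36 + 10000 = 8704 + j2664 → |·| ≈ 9102.6, ∠ ≈ 17.02°
|L| = 20000 / 9102.6 ≈ 2.1972
Gain = 20 log₁₀(2.1972) ≈ 6.84 dB
∠L = 0.00° − 17.02° = -17.02°

6.8 dB, -17.0°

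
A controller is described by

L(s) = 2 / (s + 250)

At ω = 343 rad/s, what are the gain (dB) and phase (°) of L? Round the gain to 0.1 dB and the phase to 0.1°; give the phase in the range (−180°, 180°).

Substitute s = j343:
Numerator: 2 = 2 + j0
Denominator: (j343) + 250 = 250 + j343
|N| = √(2² + 0²) ≈ 2, ∠N ≈ 0.00°
|D| = √(250² + 343²) ≈ 424.44, ∠D ≈ 53.91°
|L| = 2 / 424.44 ≈ 0.0047121
Gain = 20 log₁₀(0.0047121) ≈ -46.54 dB
∠L = 0.00° − 53.91° = -53.91°

-46.5 dB, -53.9°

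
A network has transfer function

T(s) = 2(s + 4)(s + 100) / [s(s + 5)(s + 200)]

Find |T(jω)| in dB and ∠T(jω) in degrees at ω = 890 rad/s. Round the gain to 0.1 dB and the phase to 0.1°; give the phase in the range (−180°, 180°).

-53.1 dB, -83.7°

At s = jω = j890:
zero (s+4): 4 + j890 → |·| = √(4²+890²) = √792116 ≈ 890.01, ∠ = arctan(890/4) ≈ 89.74°
zero (s+100): 100 + j890 → |·| = √(100²+890²) = √802100 ≈ 895.6, ∠ = arctan(890/100) ≈ 83.59°
pole (s+5): 5 + j890 → |·| = √(5²+890²) = √792125 ≈ 890.01, ∠ = arctan(890/5) ≈ 89.68°
pole (s+200): 200 + j890 → |·| = √(200²+890²) = √832100 ≈ 912.2, ∠ = arctan(890/200) ≈ 77.33°
pole at origin: |s| = 890, ∠ = 90.00° (in denominator)
|T| = 2 · 7.9709e+05 / 7.2256e+08 ≈ 0.0022063
Gain = 20 log₁₀(0.0022063) ≈ -53.13 dB
∠T = 173.33° − 257.01° = -83.68°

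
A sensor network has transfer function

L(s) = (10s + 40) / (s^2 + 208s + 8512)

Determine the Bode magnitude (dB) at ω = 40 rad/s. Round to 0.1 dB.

Substitute s = j40:
Numerator: 10(j40) + 40 = 40 + j400
Denominator: (j40)^2 + 208(j40) + 8512 = 6912 + j8320
|N| = √(40² + 400²) ≈ 402, ∠N ≈ 84.29°
|D| = √(6912² + 8320²) ≈ 10817, ∠D ≈ 50.28°
|L| = 402 / 10817 ≈ 0.037164
Gain = 20 log₁₀(0.037164) ≈ -28.60 dB

-28.6 dB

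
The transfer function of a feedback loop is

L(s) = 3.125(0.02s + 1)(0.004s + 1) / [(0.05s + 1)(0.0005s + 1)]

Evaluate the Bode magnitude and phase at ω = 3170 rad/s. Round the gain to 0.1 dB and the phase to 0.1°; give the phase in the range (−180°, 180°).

At ω = 3170 rad/s:
zero (1 + j3170·0.02) = 1 + j63.4 → |·| ≈ 63.408, ∠ ≈ 89.10°
zero (1 + j3170·0.004) = 1 + j12.68 → |·| ≈ 12.719, ∠ ≈ 85.49°
pole (1 + j3170·0.05) = 1 + j158.5 → |·| ≈ 158.5, ∠ ≈ 89.64°
pole (1 + j3170·0.0005) = 1 + j1.585 → |·| ≈ 1.8741, ∠ ≈ 57.75°
|L| = 3.125 · 63.408 · 12.719 / (158.5 · 1.8741) ≈ 8.4845
Gain = 20 log₁₀(8.4845) ≈ 18.57 dB
∠L = (89.10° + 85.49°) − (89.64° + 57.75°) = 27.20°

18.6 dB, 27.2°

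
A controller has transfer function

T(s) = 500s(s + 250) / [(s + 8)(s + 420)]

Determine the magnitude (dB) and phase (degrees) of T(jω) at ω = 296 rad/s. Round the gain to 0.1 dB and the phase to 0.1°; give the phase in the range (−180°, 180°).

At s = jω = j296:
zero (s+250): 250 + j296 → |·| = √(250²+296²) = √150116 ≈ 387.45, ∠ = arctan(296/250) ≈ 49.82°
zero at origin: s = j296 → |·| = 296, ∠ = 90.00°
pole (s+8): 8 + j296 → |·| = √(8²+296²) = √87680 ≈ 296.11, ∠ = arctan(296/8) ≈ 88.45°
pole (s+420): 420 + j296 → |·| = √(420²+296²) = √264016 ≈ 513.82, ∠ = arctan(296/420) ≈ 35.17°
|T| = 500 · 1.1469e+05 / 1.5215e+05 ≈ 376.9
Gain = 20 log₁₀(376.9) ≈ 51.52 dB
∠T = 139.82° − 123.62° = 16.20°

51.5 dB, 16.2°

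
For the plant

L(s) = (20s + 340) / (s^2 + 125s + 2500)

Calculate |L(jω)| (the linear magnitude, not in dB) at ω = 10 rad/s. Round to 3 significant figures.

Substitute s = j10:
Numerator: 20(j10) + 340 = 340 + j200
Denominator: (j10)^2 + 125(j10) + 2500 = 2400 + j1250
|N| = √(340² + 200²) ≈ 394.46, ∠N ≈ 30.47°
|D| = √(2400² + 1250²) ≈ 2706, ∠D ≈ 27.51°
|L| = 394.46 / 2706 ≈ 0.14577

0.146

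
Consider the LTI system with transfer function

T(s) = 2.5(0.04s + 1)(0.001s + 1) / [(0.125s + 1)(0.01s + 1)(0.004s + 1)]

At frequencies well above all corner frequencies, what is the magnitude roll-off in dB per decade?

Each pole contributes −20 dB/decade at high frequency; each zero contributes +20 dB/decade.
Net: 2 zero(s) − 3 pole(s) → -20 dB/decade.

-20 dB/decade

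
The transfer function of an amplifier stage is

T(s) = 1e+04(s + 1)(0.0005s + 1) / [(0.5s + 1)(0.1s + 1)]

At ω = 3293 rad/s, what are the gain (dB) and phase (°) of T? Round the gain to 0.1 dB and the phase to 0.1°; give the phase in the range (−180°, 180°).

At ω = 3293 rad/s:
zero (1 + j3293·1) = 1 + j3293 → |·| ≈ 3293, ∠ ≈ 89.98°
zero (1 + j3293·0.0005) = 1 + j1.6465 → |·| ≈ 1.9264, ∠ ≈ 58.73°
pole (1 + j3293·0.5) = 1 + j1646.5 → |·| ≈ 1646.5, ∠ ≈ 89.97°
pole (1 + j3293·0.1) = 1 + j329.3 → |·| ≈ 329.3, ∠ ≈ 89.83°
|T| = 1e+04 · 3293 · 1.9264 / (1646.5 · 329.3) ≈ 117
Gain = 20 log₁₀(117) ≈ 41.36 dB
∠T = (89.98° + 58.73°) − (89.97° + 89.83°) = -31.09°

41.4 dB, -31.1°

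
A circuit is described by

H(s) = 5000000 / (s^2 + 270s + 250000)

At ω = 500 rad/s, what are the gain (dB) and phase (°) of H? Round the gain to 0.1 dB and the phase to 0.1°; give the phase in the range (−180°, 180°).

At s = jω = j500:
quadratic: (j500)² + 270·j500 + 250000 = 0 + j135000 → |·| ≈ 1.35e+05, ∠ ≈ 90.00°
|H| = 5000000 / 1.35e+05 ≈ 37.037
Gain = 20 log₁₀(37.037) ≈ 31.37 dB
∠H = 0.00° − 90.00° = -90.00°

31.4 dB, -90.0°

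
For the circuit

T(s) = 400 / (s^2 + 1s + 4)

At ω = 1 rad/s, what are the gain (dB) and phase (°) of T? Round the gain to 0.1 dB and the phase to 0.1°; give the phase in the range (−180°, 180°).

At s = jω = j1:
quadratic: (j1)² + 1·j1 + 4 = 3 + j1 → |·| ≈ 3.1623, ∠ ≈ 18.43°
|T| = 400 / 3.1623 ≈ 126.49
Gain = 20 log₁₀(126.49) ≈ 42.04 dB
∠T = 0.00° − 18.43° = -18.43°

42.0 dB, -18.4°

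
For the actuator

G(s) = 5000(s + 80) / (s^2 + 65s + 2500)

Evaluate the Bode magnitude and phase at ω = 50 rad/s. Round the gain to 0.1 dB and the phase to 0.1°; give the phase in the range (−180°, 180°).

At s = jω = j50:
zero (s+80): 80 + j50 → |·| = √(80²+50²) = √8900 ≈ 94.34, ∠ = arctan(50/80) ≈ 32.01°
quadratic: (j50)² + 65·j50 + 2500 = 0 + j3250 → |·| ≈ 3250, ∠ ≈ 90.00°
|G| = 5000 · 94.34 / 3250 ≈ 145.14
Gain = 20 log₁₀(145.14) ≈ 43.24 dB
∠G = 32.01° − 90.00° = -57.99°

43.2 dB, -58.0°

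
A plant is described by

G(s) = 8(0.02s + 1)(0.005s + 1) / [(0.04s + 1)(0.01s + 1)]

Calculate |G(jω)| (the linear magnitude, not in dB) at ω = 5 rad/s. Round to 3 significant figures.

7.88

At ω = 5 rad/s:
zero (1 + j5·0.02) = 1 + j0.1 → |·| ≈ 1.005, ∠ ≈ 5.71°
zero (1 + j5·0.005) = 1 + j0.025 → |·| ≈ 1.0003, ∠ ≈ 1.43°
pole (1 + j5·0.04) = 1 + j0.2 → |·| ≈ 1.0198, ∠ ≈ 11.31°
pole (1 + j5·0.01) = 1 + j0.05 → |·| ≈ 1.0012, ∠ ≈ 2.86°
|G| = 8 · 1.005 · 1.0003 / (1.0198 · 1.0012) ≈ 7.8768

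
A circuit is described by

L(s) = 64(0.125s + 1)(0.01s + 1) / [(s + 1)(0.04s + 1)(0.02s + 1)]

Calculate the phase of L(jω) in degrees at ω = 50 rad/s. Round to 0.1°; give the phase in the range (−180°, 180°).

At ω = 50 rad/s:
zero (1 + j50·0.125) = 1 + j6.25 → |·| ≈ 6.3295, ∠ ≈ 80.91°
zero (1 + j50·0.01) = 1 + j0.5 → |·| ≈ 1.118, ∠ ≈ 26.57°
pole (1 + j50·1) = 1 + j50 → |·| ≈ 50.01, ∠ ≈ 88.85°
pole (1 + j50·0.04) = 1 + j2 → |·| ≈ 2.2361, ∠ ≈ 63.43°
pole (1 + j50·0.02) = 1 + j1 → |·| ≈ 1.4142, ∠ ≈ 45.00°
∠L = (80.91° + 26.57°) − (88.85° + 63.43° + 45.00°) = -89.80°

-89.8°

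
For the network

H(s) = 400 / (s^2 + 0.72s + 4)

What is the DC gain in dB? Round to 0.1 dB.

H(0) = 400 / 4 = 100
20 log₁₀(100) ≈ 40.00 dB

40.0 dB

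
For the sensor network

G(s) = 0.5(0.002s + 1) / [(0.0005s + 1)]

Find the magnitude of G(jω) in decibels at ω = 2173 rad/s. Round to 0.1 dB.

3.6 dB

At ω = 2173 rad/s:
zero (1 + j2173·0.002) = 1 + j4.346 → |·| ≈ 4.4596, ∠ ≈ 77.04°
pole (1 + j2173·0.0005) = 1 + j1.0865 → |·| ≈ 1.4766, ∠ ≈ 47.37°
|G| = 0.5 · 4.4596 / (1.4766) ≈ 1.5101
Gain = 20 log₁₀(1.5101) ≈ 3.58 dB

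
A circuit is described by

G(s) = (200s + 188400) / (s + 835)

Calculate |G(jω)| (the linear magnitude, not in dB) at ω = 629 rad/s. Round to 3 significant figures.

Substitute s = j629:
Numerator: 200(j629) + 188400 = 188400 + j125800
Denominator: (j629) + 835 = 835 + j629
|N| = √(188400² + 125800²) ≈ 2.2654e+05, ∠N ≈ 33.73°
|D| = √(835² + 629²) ≈ 1045.4, ∠D ≈ 36.99°
|G| = 2.2654e+05 / 1045.4 ≈ 216.7

217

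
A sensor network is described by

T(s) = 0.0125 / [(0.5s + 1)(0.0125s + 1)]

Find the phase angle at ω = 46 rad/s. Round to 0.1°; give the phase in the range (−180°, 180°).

-117.4°

At ω = 46 rad/s:
pole (1 + j46·0.5) = 1 + j23 → |·| ≈ 23.022, ∠ ≈ 87.51°
pole (1 + j46·0.0125) = 1 + j0.575 → |·| ≈ 1.1535, ∠ ≈ 29.90°
∠T = (0°) − (87.51° + 29.90°) = -117.41°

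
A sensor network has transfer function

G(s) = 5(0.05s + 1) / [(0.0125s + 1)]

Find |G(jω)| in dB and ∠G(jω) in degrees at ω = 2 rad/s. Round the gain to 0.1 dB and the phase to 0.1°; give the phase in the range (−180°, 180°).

At ω = 2 rad/s:
zero (1 + j2·0.05) = 1 + j0.1 → |·| ≈ 1.005, ∠ ≈ 5.71°
pole (1 + j2·0.0125) = 1 + j0.025 → |·| ≈ 1.0003, ∠ ≈ 1.43°
|G| = 5 · 1.005 / (1.0003) ≈ 5.0235
Gain = 20 log₁₀(5.0235) ≈ 14.02 dB
∠G = (5.71°) − (1.43°) = 4.28°

14.0 dB, 4.3°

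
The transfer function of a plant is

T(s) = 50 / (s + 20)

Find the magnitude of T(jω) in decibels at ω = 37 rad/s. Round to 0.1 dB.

At s = jω = j37:
pole (s+20): 20 + j37 → |·| = √(20²+37²) = √1769 ≈ 42.059, ∠ = arctan(37/20) ≈ 61.61°
|T| = 50 / 42.059 ≈ 1.1888
Gain = 20 log₁₀(1.1888) ≈ 1.50 dB

1.5 dB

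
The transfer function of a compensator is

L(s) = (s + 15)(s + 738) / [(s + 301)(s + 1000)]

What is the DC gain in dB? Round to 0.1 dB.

L(0) = 1·15·738 / (301·1000) ≈ 0.036777
20 log₁₀(0.036777) ≈ -28.69 dB

-28.7 dB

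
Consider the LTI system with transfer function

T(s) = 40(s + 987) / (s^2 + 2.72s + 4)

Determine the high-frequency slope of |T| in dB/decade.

-20 dB/decade

Each pole contributes −20 dB/decade at high frequency; each zero contributes +20 dB/decade.
Net: 1 zero(s) − 2 pole(s) → -20 dB/decade.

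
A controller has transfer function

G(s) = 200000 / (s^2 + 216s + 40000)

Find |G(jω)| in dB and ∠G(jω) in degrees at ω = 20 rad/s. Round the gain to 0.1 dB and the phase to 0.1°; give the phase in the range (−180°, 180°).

14.0 dB, -6.2°

At s = jω = j20:
quadratic: (j20)² + 216·j20 + 40000 = 39600 + j4320 → |·| ≈ 39835, ∠ ≈ 6.23°
|G| = 200000 / 39835 ≈ 5.0207
Gain = 20 log₁₀(5.0207) ≈ 14.02 dB
∠G = 0.00° − 6.23° = -6.23°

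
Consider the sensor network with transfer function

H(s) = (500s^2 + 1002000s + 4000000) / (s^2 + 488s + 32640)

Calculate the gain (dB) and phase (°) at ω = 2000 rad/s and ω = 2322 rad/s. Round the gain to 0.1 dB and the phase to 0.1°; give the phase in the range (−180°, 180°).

ω = 2000: 56.8 dB, -31.3°; ω = 2322: 56.3 dB, -28.9°

Substitute s = j2000:
Numerator: 500(j2000)^2 + 1002000(j2000) + 4000000 = -1996000000 + j2004000000
Denominator: (j2000)^2 + 488(j2000) + 32640 = -3967360 + j976000
|N| = √(1996000000² + 2004000000²) ≈ 2.8284e+09, ∠N ≈ 134.89°
|D| = √(3967360² + 976000²) ≈ 4.0856e+06, ∠D ≈ 166.18°
|H| = 2.8284e+09 / 4.0856e+06 ≈ 692.29
Gain = 20 log₁₀(692.29) ≈ 56.81 dB
∠H = 134.89° − 166.18° = -31.29°

Substitute s = j2322:
Numerator: 500(j2322)^2 + 1002000(j2322) + 4000000 = -2691842000 + j2326644000
Denominator: (j2322)^2 + 488(j2322) + 32640 = -5359044 + j1133136
|N| = √(2691842000² + 2326644000²) ≈ 3.558e+09, ∠N ≈ 139.16°
|D| = √(5359044² + 1133136²) ≈ 5.4775e+06, ∠D ≈ 168.06°
|H| = 3.558e+09 / 5.4775e+06 ≈ 649.57
Gain = 20 log₁₀(649.57) ≈ 56.25 dB
∠H = 139.16° − 168.06° = -28.90°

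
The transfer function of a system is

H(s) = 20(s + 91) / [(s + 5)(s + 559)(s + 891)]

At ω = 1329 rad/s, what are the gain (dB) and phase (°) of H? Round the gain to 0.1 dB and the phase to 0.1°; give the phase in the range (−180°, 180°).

-101.2 dB, -127.1°

At s = jω = j1329:
zero (s+91): 91 + j1329 → |·| = √(91²+1329²) = √1774522 ≈ 1332.1, ∠ = arctan(1329/91) ≈ 86.08°
pole (s+5): 5 + j1329 → |·| = √(5²+1329²) = √1766266 ≈ 1329, ∠ = arctan(1329/5) ≈ 89.78°
pole (s+559): 559 + j1329 → |·| = √(559²+1329²) = √2078722 ≈ 1441.8, ∠ = arctan(1329/559) ≈ 67.19°
pole (s+891): 891 + j1329 → |·| = √(891²+1329²) = √2560122 ≈ 1600, ∠ = arctan(1329/891) ≈ 56.16°
|H| = 20 · 1332.1 / 3.0658e+09 ≈ 8.6901e-06
Gain = 20 log₁₀(8.6901e-06) ≈ -101.22 dB
∠H = 86.08° − 213.13° = -127.05°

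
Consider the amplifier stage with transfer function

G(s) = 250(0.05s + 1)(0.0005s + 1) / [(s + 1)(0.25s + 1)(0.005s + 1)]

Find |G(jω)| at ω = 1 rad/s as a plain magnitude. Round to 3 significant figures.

At ω = 1 rad/s:
zero (1 + j1·0.05) = 1 + j0.05 → |·| ≈ 1.0012, ∠ ≈ 2.86°
zero (1 + j1·0.0005) = 1 + j0.0005 → |·| ≈ 1, ∠ ≈ 0.03°
pole (1 + j1·1) = 1 + j1 → |·| ≈ 1.4142, ∠ ≈ 45.00°
pole (1 + j1·0.25) = 1 + j0.25 → |·| ≈ 1.0308, ∠ ≈ 14.04°
pole (1 + j1·0.005) = 1 + j0.005 → |·| ≈ 1, ∠ ≈ 0.29°
|G| = 250 · 1.0012 · 1 / (1.4142 · 1.0308 · 1) ≈ 171.7

172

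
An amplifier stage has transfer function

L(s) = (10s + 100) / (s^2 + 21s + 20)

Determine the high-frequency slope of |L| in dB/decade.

Each pole contributes −20 dB/decade at high frequency; each zero contributes +20 dB/decade.
Net: 1 zero(s) − 2 pole(s) → -20 dB/decade.

-20 dB/decade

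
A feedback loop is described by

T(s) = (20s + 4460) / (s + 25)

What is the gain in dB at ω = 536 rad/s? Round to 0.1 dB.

Substitute s = j536:
Numerator: 20(j536) + 4460 = 4460 + j10720
Denominator: (j536) + 25 = 25 + j536
|N| = √(4460² + 10720²) ≈ 11611, ∠N ≈ 67.41°
|D| = √(25² + 536²) ≈ 536.58, ∠D ≈ 87.33°
|T| = 11611 / 536.58 ≈ 21.639
Gain = 20 log₁₀(21.639) ≈ 26.70 dB

26.7 dB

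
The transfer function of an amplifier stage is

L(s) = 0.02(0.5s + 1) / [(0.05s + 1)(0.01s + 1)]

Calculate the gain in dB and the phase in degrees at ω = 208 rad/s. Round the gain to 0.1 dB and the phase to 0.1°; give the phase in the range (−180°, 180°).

At ω = 208 rad/s:
zero (1 + j208·0.5) = 1 + j104 → |·| ≈ 104, ∠ ≈ 89.45°
pole (1 + j208·0.05) = 1 + j10.4 → |·| ≈ 10.448, ∠ ≈ 84.51°
pole (1 + j208·0.01) = 1 + j2.08 → |·| ≈ 2.3079, ∠ ≈ 64.32°
|L| = 0.02 · 104 / (10.448 · 2.3079) ≈ 0.086261
Gain = 20 log₁₀(0.086261) ≈ -21.28 dB
∠L = (89.45°) − (84.51° + 64.32°) = -59.38°

-21.3 dB, -59.4°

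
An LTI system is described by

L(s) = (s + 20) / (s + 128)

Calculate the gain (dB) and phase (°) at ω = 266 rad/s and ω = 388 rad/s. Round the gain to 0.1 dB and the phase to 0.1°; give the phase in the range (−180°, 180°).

Substitute s = j266:
Numerator: (j266) + 20 = 20 + j266
Denominator: (j266) + 128 = 128 + j266
|N| = √(20² + 266²) ≈ 266.75, ∠N ≈ 85.70°
|D| = √(128² + 266²) ≈ 295.19, ∠D ≈ 64.30°
|L| = 266.75 / 295.19 ≈ 0.90366
Gain = 20 log₁₀(0.90366) ≈ -0.88 dB
∠L = 85.70° − 64.30° = 21.40°

Substitute s = j388:
Numerator: (j388) + 20 = 20 + j388
Denominator: (j388) + 128 = 128 + j388
|N| = √(20² + 388²) ≈ 388.52, ∠N ≈ 87.05°
|D| = √(128² + 388²) ≈ 408.57, ∠D ≈ 71.74°
|L| = 388.52 / 408.57 ≈ 0.95093
Gain = 20 log₁₀(0.95093) ≈ -0.44 dB
∠L = 87.05° − 71.74° = 15.31°

ω = 266: -0.9 dB, 21.4°; ω = 388: -0.4 dB, 15.3°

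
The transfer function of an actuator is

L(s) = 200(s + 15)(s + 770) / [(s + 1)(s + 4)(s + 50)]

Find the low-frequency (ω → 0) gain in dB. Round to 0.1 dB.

81.3 dB

L(0) = 200·15·770 / (1·4·50) = 11550
20 log₁₀(11550) ≈ 81.25 dB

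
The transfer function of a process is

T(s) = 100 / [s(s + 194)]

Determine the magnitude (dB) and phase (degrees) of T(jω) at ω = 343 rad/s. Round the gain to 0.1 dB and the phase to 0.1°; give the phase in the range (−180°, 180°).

-62.6 dB, -150.5°

At s = jω = j343:
pole (s+194): 194 + j343 → |·| = √(194²+343²) = √155285 ≈ 394.06, ∠ = arctan(343/194) ≈ 60.51°
pole at origin: |s| = 343, ∠ = 90.00° (in denominator)
|T| = 100 / 1.3516e+05 ≈ 0.00073986
Gain = 20 log₁₀(0.00073986) ≈ -62.62 dB
∠T = 0.00° − 150.51° = -150.51°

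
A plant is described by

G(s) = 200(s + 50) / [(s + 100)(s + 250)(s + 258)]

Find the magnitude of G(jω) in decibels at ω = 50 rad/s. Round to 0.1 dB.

-54.5 dB

At s = jω = j50:
zero (s+50): 50 + j50 → |·| = √(50²+50²) = √5000 ≈ 70.711, ∠ = arctan(50/50) ≈ 45.00°
pole (s+100): 100 + j50 → |·| = √(100²+50²) = √12500 ≈ 111.8, ∠ = arctan(50/100) ≈ 26.57°
pole (s+250): 250 + j50 → |·| = √(250²+50²) = √65000 ≈ 254.95, ∠ = arctan(50/250) ≈ 11.31°
pole (s+258): 258 + j50 → |·| = √(258²+50²) = √69064 ≈ 262.8, ∠ = arctan(50/258) ≈ 10.97°
|G| = 200 · 70.711 / 7.4907e+06 ≈ 0.001888
Gain = 20 log₁₀(0.001888) ≈ -54.48 dB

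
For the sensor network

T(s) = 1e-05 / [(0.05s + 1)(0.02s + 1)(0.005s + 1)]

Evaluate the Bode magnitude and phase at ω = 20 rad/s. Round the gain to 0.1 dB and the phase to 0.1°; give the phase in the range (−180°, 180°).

-103.7 dB, -72.5°

At ω = 20 rad/s:
pole (1 + j20·0.05) = 1 + j1 → |·| ≈ 1.4142, ∠ ≈ 45.00°
pole (1 + j20·0.02) = 1 + j0.4 → |·| ≈ 1.077, ∠ ≈ 21.80°
pole (1 + j20·0.005) = 1 + j0.1 → |·| ≈ 1.005, ∠ ≈ 5.71°
|T| = 1e-05 · 1 / (1.4142 · 1.077 · 1.005) ≈ 6.5329e-06
Gain = 20 log₁₀(6.5329e-06) ≈ -103.70 dB
∠T = (0°) − (45.00° + 21.80° + 5.71°) = -72.51°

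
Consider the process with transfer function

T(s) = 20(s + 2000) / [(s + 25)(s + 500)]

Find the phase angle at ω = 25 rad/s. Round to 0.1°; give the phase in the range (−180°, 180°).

At s = jω = j25:
zero (s+2000): 2000 + j25 → |·| = √(2000²+25²) = √4000625 ≈ 2000.2, ∠ = arctan(25/2000) ≈ 0.72°
pole (s+25): 25 + j25 → |·| = √(25²+25²) = √1250 ≈ 35.355, ∠ = arctan(25/25) ≈ 45.00°
pole (s+500): 500 + j25 → |·| = √(500²+25²) = √250625 ≈ 500.62, ∠ = arctan(25/500) ≈ 2.86°
∠T = 0.72° − 47.86° = -47.14°

-47.1°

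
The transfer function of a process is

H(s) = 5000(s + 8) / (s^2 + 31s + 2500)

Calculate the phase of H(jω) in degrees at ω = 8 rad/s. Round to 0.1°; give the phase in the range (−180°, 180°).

At s = jω = j8:
zero (s+8): 8 + j8 → |·| = √(8²+8²) = √128 ≈ 11.314, ∠ = arctan(8/8) ≈ 45.00°
quadratic: (j8)² + 31·j8 + 2500 = 2436 + j248 → |·| ≈ 2448.6, ∠ ≈ 5.81°
∠H = 45.00° − 5.81° = 39.19°

39.2°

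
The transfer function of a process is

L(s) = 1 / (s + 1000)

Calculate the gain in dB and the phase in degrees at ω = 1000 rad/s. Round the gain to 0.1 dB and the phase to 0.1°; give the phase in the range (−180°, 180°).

-63.0 dB, -45.0°

At s = jω = j1000:
pole (s+1000): 1000 + j1000 → |·| = √(1000²+1000²) = √2000000 ≈ 1414.2, ∠ = arctan(1000/1000) ≈ 45.00°
|L| = 1 / 1414.2 ≈ 0.00070711
Gain = 20 log₁₀(0.00070711) ≈ -63.01 dB
∠L = 0.00° − 45.00° = -45.00°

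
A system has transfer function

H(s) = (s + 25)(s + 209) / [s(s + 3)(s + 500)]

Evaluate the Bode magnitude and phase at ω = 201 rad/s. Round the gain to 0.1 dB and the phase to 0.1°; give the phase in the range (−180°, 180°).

At s = jω = j201:
zero (s+25): 25 + j201 → |·| = √(25²+201²) = √41026 ≈ 202.55, ∠ = arctan(201/25) ≈ 82.91°
zero (s+209): 209 + j201 → |·| = √(209²+201²) = √84082 ≈ 289.97, ∠ = arctan(201/209) ≈ 43.88°
pole (s+3): 3 + j201 → |·| = √(3²+201²) = √40410 ≈ 201.02, ∠ = arctan(201/3) ≈ 89.14°
pole (s+500): 500 + j201 → |·| = √(500²+201²) = √290401 ≈ 538.89, ∠ = arctan(201/500) ≈ 21.90°
pole at origin: |s| = 201, ∠ = 90.00° (in denominator)
|H| = 1 · 58733 / 2.1774e+07 ≈ 0.0026974
Gain = 20 log₁₀(0.0026974) ≈ -51.38 dB
∠H = 126.79° − 201.04° = -74.25°

-51.4 dB, -74.3°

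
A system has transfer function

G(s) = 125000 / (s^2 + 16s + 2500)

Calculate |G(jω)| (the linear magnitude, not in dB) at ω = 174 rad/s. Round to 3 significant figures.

At s = jω = j174:
quadratic: (j174)² + 16·j174 + 2500 = -27776 + j2784 → |·| ≈ 27915, ∠ ≈ 174.28°
|G| = 125000 / 27915 ≈ 4.4779

4.48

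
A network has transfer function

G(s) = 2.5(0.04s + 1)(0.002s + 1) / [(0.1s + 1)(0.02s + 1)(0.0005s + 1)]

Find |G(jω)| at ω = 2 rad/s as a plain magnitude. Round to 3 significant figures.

At ω = 2 rad/s:
zero (1 + j2·0.04) = 1 + j0.08 → |·| ≈ 1.0032, ∠ ≈ 4.57°
zero (1 + j2·0.002) = 1 + j0.004 → |·| ≈ 1, ∠ ≈ 0.23°
pole (1 + j2·0.1) = 1 + j0.2 → |·| ≈ 1.0198, ∠ ≈ 11.31°
pole (1 + j2·0.02) = 1 + j0.04 → |·| ≈ 1.0008, ∠ ≈ 2.29°
pole (1 + j2·0.0005) = 1 + j0.001 → |·| ≈ 1, ∠ ≈ 0.06°
|G| = 2.5 · 1.0032 · 1 / (1.0198 · 1.0008 · 1) ≈ 2.4573

2.46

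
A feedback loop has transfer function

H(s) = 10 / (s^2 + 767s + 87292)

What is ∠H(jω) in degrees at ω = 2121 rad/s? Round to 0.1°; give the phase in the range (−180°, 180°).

Substitute s = j2121:
Numerator: 10 = 10 + j0
Denominator: (j2121)^2 + 767(j2121) + 87292 = -4411349 + j1626807
|N| = √(10² + 0²) ≈ 10, ∠N ≈ 0.00°
|D| = √(4411349² + 1626807²) ≈ 4.7018e+06, ∠D ≈ 159.76°
∠H = 0.00° − 159.76° = -159.76°

-159.8°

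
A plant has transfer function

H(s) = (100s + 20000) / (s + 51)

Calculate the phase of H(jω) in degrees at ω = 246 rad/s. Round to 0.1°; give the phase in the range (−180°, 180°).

-27.4°

Substitute s = j246:
Numerator: 100(j246) + 20000 = 20000 + j24600
Denominator: (j246) + 51 = 51 + j246
|N| = √(20000² + 24600²) ≈ 31704, ∠N ≈ 50.89°
|D| = √(51² + 246²) ≈ 251.23, ∠D ≈ 78.29°
∠H = 50.89° − 78.29° = -27.40°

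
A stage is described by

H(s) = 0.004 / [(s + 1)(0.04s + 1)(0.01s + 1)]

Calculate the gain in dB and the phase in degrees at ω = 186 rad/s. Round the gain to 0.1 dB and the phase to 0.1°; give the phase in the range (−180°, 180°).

-117.4 dB, 126.2°

At ω = 186 rad/s:
pole (1 + j186·1) = 1 + j186 → |·| ≈ 186, ∠ ≈ 89.69°
pole (1 + j186·0.04) = 1 + j7.44 → |·| ≈ 7.5069, ∠ ≈ 82.34°
pole (1 + j186·0.01) = 1 + j1.86 → |·| ≈ 2.1118, ∠ ≈ 61.74°
|H| = 0.004 · 1 / (186 · 7.5069 · 2.1118) ≈ 1.3565e-06
Gain = 20 log₁₀(1.3565e-06) ≈ -117.35 dB
∠H = (0°) − (89.69° + 82.34° + 61.74°) = -233.77° ≡ 126.23° (principal value)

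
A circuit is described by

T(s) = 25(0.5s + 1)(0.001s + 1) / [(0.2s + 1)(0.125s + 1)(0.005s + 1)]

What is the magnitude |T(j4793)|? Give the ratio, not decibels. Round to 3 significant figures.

0.0213

At ω = 4793 rad/s:
zero (1 + j4793·0.5) = 1 + j2396.5 → |·| ≈ 2396.5, ∠ ≈ 89.98°
zero (1 + j4793·0.001) = 1 + j4.793 → |·| ≈ 4.8962, ∠ ≈ 78.22°
pole (1 + j4793·0.2) = 1 + j958.6 → |·| ≈ 958.6, ∠ ≈ 89.94°
pole (1 + j4793·0.125) = 1 + j599.125 → |·| ≈ 599.13, ∠ ≈ 89.90°
pole (1 + j4793·0.005) = 1 + j23.965 → |·| ≈ 23.986, ∠ ≈ 87.61°
|T| = 25 · 2396.5 · 4.8962 / (958.6 · 599.13 · 23.986) ≈ 0.021294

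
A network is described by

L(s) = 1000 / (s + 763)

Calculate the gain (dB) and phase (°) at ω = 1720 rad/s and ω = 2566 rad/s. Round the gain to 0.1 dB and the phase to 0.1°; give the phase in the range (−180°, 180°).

Substitute s = j1720:
Numerator: 1000 = 1000 + j0
Denominator: (j1720) + 763 = 763 + j1720
|N| = √(1000² + 0²) ≈ 1000, ∠N ≈ 0.00°
|D| = √(763² + 1720²) ≈ 1881.6, ∠D ≈ 66.08°
|L| = 1000 / 1881.6 ≈ 0.53146
Gain = 20 log₁₀(0.53146) ≈ -5.49 dB
∠L = 0.00° − 66.08° = -66.08°

Substitute s = j2566:
Numerator: 1000 = 1000 + j0
Denominator: (j2566) + 763 = 763 + j2566
|N| = √(1000² + 0²) ≈ 1000, ∠N ≈ 0.00°
|D| = √(763² + 2566²) ≈ 2677, ∠D ≈ 73.44°
|L| = 1000 / 2677 ≈ 0.37355
Gain = 20 log₁₀(0.37355) ≈ -8.55 dB
∠L = 0.00° − 73.44° = -73.44°

ω = 1720: -5.5 dB, -66.1°; ω = 2566: -8.6 dB, -73.4°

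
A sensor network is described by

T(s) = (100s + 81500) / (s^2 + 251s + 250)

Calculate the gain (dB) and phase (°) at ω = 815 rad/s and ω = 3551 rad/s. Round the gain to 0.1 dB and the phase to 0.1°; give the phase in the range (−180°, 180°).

ω = 815: -15.6 dB, -117.9°; ω = 3551: -30.8 dB, -98.9°

Substitute s = j815:
Numerator: 100(j815) + 81500 = 81500 + j81500
Denominator: (j815)^2 + 251(j815) + 250 = -663975 + j204565
|N| = √(81500² + 81500²) ≈ 1.1526e+05, ∠N ≈ 45.00°
|D| = √(663975² + 204565²) ≈ 6.9477e+05, ∠D ≈ 162.88°
|T| = 1.1526e+05 / 6.9477e+05 ≈ 0.1659
Gain = 20 log₁₀(0.1659) ≈ -15.60 dB
∠T = 45.00° − 162.88° = -117.88°

Substitute s = j3551:
Numerator: 100(j3551) + 81500 = 81500 + j355100
Denominator: (j3551)^2 + 251(j3551) + 250 = -12609351 + j891301
|N| = √(81500² + 355100²) ≈ 3.6433e+05, ∠N ≈ 77.07°
|D| = √(12609351² + 891301²) ≈ 1.2641e+07, ∠D ≈ 175.96°
|T| = 3.6433e+05 / 1.2641e+07 ≈ 0.028821
Gain = 20 log₁₀(0.028821) ≈ -30.81 dB
∠T = 77.07° − 175.96° = -98.89°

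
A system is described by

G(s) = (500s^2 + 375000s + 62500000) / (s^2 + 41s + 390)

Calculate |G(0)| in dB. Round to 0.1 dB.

104.1 dB

G(0) = 62500000 / 390 ≈ 1.6026e+05
20 log₁₀(1.6026e+05) ≈ 104.10 dB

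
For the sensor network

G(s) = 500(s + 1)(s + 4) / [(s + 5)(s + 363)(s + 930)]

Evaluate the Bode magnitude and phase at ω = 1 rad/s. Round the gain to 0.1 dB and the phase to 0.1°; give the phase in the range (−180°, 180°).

-55.4 dB, 47.5°

At s = jω = j1:
zero (s+1): 1 + j1 → |·| = √(1²+1²) = √2 ≈ 1.4142, ∠ = arctan(1/1) ≈ 45.00°
zero (s+4): 4 + j1 → |·| = √(4²+1²) = √17 ≈ 4.1231, ∠ = arctan(1/4) ≈ 14.04°
pole (s+5): 5 + j1 → |·| = √(5²+1²) = √26 ≈ 5.099, ∠ = arctan(1/5) ≈ 11.31°
pole (s+363): 363 + j1 → |·| = √(363²+1²) = √131770 ≈ 363, ∠ = arctan(1/363) ≈ 0.16°
pole (s+930): 930 + j1 → |·| = √(930²+1²) = √864901 ≈ 930, ∠ = arctan(1/930) ≈ 0.06°
|G| = 500 · 5.8309 / 1.7214e+06 ≈ 0.0016937
Gain = 20 log₁₀(0.0016937) ≈ -55.42 dB
∠G = 59.04° − 11.53° = 47.51°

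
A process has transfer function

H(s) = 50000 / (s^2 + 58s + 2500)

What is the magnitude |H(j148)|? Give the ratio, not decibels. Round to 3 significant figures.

2.36

At s = jω = j148:
quadratic: (j148)² + 58·j148 + 2500 = -19404 + j8584 → |·| ≈ 21218, ∠ ≈ 156.14°
|H| = 50000 / 21218 ≈ 2.3565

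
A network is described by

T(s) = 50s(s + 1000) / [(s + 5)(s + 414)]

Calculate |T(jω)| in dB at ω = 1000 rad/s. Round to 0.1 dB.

36.3 dB

At s = jω = j1000:
zero (s+1000): 1000 + j1000 → |·| = √(1000²+1000²) = √2000000 ≈ 1414.2, ∠ = arctan(1000/1000) ≈ 45.00°
zero at origin: s = j1000 → |·| = 1000, ∠ = 90.00°
pole (s+5): 5 + j1000 → |·| = √(5²+1000²) = √1000025 ≈ 1000, ∠ = arctan(1000/5) ≈ 89.71°
pole (s+414): 414 + j1000 → |·| = √(414²+1000²) = √1171396 ≈ 1082.3, ∠ = arctan(1000/414) ≈ 67.51°
|T| = 50 · 1.4142e+06 / 1.0823e+06 ≈ 65.333
Gain = 20 log₁₀(65.333) ≈ 36.30 dB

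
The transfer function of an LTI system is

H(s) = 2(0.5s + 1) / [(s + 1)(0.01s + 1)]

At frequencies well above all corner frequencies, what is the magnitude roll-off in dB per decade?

Each pole contributes −20 dB/decade at high frequency; each zero contributes +20 dB/decade.
Net: 1 zero(s) − 2 pole(s) → -20 dB/decade.

-20 dB/decade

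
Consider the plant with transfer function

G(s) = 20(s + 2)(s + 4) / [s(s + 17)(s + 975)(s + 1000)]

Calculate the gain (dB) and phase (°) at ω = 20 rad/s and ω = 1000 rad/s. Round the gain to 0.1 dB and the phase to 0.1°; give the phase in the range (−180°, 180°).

ω = 20: -95.9 dB, 21.0°; ω = 1000: -99.9 dB, -90.1°

At s = jω = j20:
zero (s+2): 2 + j20 → |·| = √(2²+20²) = √404 ≈ 20.1, ∠ = arctan(20/2) ≈ 84.29°
zero (s+4): 4 + j20 → |·| = √(4²+20²) = √416 ≈ 20.396, ∠ = arctan(20/4) ≈ 78.69°
pole (s+17): 17 + j20 → |·| = √(17²+20²) = √689 ≈ 26.249, ∠ = arctan(20/17) ≈ 49.64°
pole (s+975): 975 + j20 → |·| = √(975²+20²) = √951025 ≈ 975.21, ∠ = arctan(20/975) ≈ 1.18°
pole (s+1000): 1000 + j20 → |·| = √(1000²+20²) = √1000400 ≈ 1000.2, ∠ = arctan(20/1000) ≈ 1.15°
pole at origin: |s| = 20, ∠ = 90.00° (in denominator)
|G| = 20 · 409.96 / 5.1207e+08 ≈ 1.6012e-05
Gain = 20 log₁₀(1.6012e-05) ≈ -95.91 dB
∠G = 162.98° − 141.97° = 21.01°

At s = jω = j1000:
zero (s+2): 2 + j1000 → |·| = √(2²+1000²) = √1000004 ≈ 1000, ∠ = arctan(1000/2) ≈ 89.89°
zero (s+4): 4 + j1000 → |·| = √(4²+1000²) = √1000016 ≈ 1000, ∠ = arctan(1000/4) ≈ 89.77°
pole (s+17): 17 + j1000 → |·| = √(17²+1000²) = √1000289 ≈ 1000.1, ∠ = arctan(1000/17) ≈ 89.03°
pole (s+975): 975 + j1000 → |·| = √(975²+1000²) = √1950625 ≈ 1396.6, ∠ = arctan(1000/975) ≈ 45.73°
pole (s+1000): 1000 + j1000 → |·| = √(1000²+1000²) = √2000000 ≈ 1414.2, ∠ = arctan(1000/1000) ≈ 45.00°
pole at origin: |s| = 1000, ∠ = 90.00° (in denominator)
|G| = 20 · 1e+06 / 1.9753e+12 ≈ 1.0125e-05
Gain = 20 log₁₀(1.0125e-05) ≈ -99.89 dB
∠G = 179.66° − 269.76° = -90.10°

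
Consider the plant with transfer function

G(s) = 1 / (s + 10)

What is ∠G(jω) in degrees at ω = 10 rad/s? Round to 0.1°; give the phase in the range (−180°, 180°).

-45.0°

Substitute s = j10:
Numerator: 1 = 1 + j0
Denominator: (j10) + 10 = 10 + j10
|N| = √(1² + 0²) ≈ 1, ∠N ≈ 0.00°
|D| = √(10² + 10²) ≈ 14.142, ∠D ≈ 45.00°
∠G = 0.00° − 45.00° = -45.00°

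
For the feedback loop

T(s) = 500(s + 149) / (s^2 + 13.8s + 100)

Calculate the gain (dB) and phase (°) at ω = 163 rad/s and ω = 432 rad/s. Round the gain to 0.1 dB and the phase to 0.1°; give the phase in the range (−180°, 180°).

ω = 163: 12.4 dB, -127.6°; ω = 432: 1.8 dB, -107.2°

At s = jω = j163:
zero (s+149): 149 + j163 → |·| = √(149²+163²) = √48770 ≈ 220.84, ∠ = arctan(163/149) ≈ 47.57°
quadratic: (j163)² + 13.8·j163 + 100 = -26469 + j2249.4 → |·| ≈ 26564, ∠ ≈ 175.14°
|T| = 500 · 220.84 / 26564 ≈ 4.1568
Gain = 20 log₁₀(4.1568) ≈ 12.38 dB
∠T = 47.57° − 175.14° = -127.57°

At s = jω = j432:
zero (s+149): 149 + j432 → |·| = √(149²+432²) = √208825 ≈ 456.97, ∠ = arctan(432/149) ≈ 70.97°
quadratic: (j432)² + 13.8·j432 + 100 = -186524 + j5961.6 → |·| ≈ 1.8662e+05, ∠ ≈ 178.17°
|T| = 500 · 456.97 / 1.8662e+05 ≈ 1.2243
Gain = 20 log₁₀(1.2243) ≈ 1.76 dB
∠T = 70.97° − 178.17° = -107.20°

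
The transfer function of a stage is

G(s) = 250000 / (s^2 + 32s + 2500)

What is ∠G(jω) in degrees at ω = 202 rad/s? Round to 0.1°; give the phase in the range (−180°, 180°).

At s = jω = j202:
quadratic: (j202)² + 32·j202 + 2500 = -38304 + j6464 → |·| ≈ 38846, ∠ ≈ 170.42°
∠G = 0.00° − 170.42° = -170.42°

-170.4°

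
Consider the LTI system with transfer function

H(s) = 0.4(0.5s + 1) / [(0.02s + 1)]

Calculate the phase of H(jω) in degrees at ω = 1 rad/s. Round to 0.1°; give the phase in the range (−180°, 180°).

25.4°

At ω = 1 rad/s:
zero (1 + j1·0.5) = 1 + j0.5 → |·| ≈ 1.118, ∠ ≈ 26.57°
pole (1 + j1·0.02) = 1 + j0.02 → |·| ≈ 1.0002, ∠ ≈ 1.15°
∠H = (26.57°) − (1.15°) = 25.42°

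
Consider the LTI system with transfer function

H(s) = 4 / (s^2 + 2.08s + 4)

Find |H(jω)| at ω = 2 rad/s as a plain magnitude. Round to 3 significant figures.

At s = jω = j2:
quadratic: (j2)² + 2.08·j2 + 4 = 0 + j4.16 → |·| ≈ 4.16, ∠ ≈ 90.00°
|H| = 4 / 4.16 ≈ 0.96154

0.962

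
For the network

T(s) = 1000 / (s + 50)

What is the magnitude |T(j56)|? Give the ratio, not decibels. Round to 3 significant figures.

At s = jω = j56:
pole (s+50): 50 + j56 → |·| = √(50²+56²) = √5636 ≈ 75.073, ∠ = arctan(56/50) ≈ 48.24°
|T| = 1000 / 75.073 ≈ 13.32

13.3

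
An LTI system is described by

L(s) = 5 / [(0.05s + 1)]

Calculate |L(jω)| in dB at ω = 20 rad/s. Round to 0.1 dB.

At ω = 20 rad/s:
pole (1 + j20·0.05) = 1 + j1 → |·| ≈ 1.4142, ∠ ≈ 45.00°
|L| = 5 · 1 / (1.4142) ≈ 3.5356
Gain = 20 log₁₀(3.5356) ≈ 10.97 dB

11.0 dB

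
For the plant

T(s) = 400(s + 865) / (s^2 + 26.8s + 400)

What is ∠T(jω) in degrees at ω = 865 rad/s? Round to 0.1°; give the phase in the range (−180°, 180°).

At s = jω = j865:
zero (s+865): 865 + j865 → |·| = √(865²+865²) = √1496450 ≈ 1223.3, ∠ = arctan(865/865) ≈ 45.00°
quadratic: (j865)² + 26.8·j865 + 400 = -747825 + j23182 → |·| ≈ 7.4818e+05, ∠ ≈ 178.22°
∠T = 45.00° − 178.22° = -133.22°

-133.2°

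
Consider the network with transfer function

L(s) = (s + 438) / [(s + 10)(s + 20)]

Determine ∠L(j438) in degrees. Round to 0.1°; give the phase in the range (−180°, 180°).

At s = jω = j438:
zero (s+438): 438 + j438 → |·| = √(438²+438²) = √383688 ≈ 619.43, ∠ = arctan(438/438) ≈ 45.00°
pole (s+10): 10 + j438 → |·| = √(10²+438²) = √191944 ≈ 438.11, ∠ = arctan(438/10) ≈ 88.69°
pole (s+20): 20 + j438 → |·| = √(20²+438²) = √192244 ≈ 438.46, ∠ = arctan(438/20) ≈ 87.39°
∠L = 45.00° − 176.08° = -131.08°

-131.1°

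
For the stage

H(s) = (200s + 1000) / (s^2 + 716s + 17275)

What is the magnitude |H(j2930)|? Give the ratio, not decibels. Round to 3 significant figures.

Substitute s = j2930:
Numerator: 200(j2930) + 1000 = 1000 + j586000
Denominator: (j2930)^2 + 716(j2930) + 17275 = -8567625 + j2097880
|N| = √(1000² + 586000²) ≈ 5.86e+05, ∠N ≈ 89.90°
|D| = √(8567625² + 2097880²) ≈ 8.8207e+06, ∠D ≈ 166.24°
|H| = 5.86e+05 / 8.8207e+06 ≈ 0.066435

0.0664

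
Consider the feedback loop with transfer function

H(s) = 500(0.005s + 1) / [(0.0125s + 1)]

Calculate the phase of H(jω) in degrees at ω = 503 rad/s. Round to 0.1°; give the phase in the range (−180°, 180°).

-12.6°

At ω = 503 rad/s:
zero (1 + j503·0.005) = 1 + j2.515 → |·| ≈ 2.7065, ∠ ≈ 68.32°
pole (1 + j503·0.0125) = 1 + j6.2875 → |·| ≈ 6.3665, ∠ ≈ 80.96°
∠H = (68.32°) − (80.96°) = -12.64°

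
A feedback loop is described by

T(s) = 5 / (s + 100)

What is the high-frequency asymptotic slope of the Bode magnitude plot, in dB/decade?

Each pole contributes −20 dB/decade at high frequency; each zero contributes +20 dB/decade.
Net: 0 zero(s) − 1 pole(s) → -20 dB/decade.

-20 dB/decade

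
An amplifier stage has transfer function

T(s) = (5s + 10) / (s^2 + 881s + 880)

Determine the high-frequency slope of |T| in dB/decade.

Each pole contributes −20 dB/decade at high frequency; each zero contributes +20 dB/decade.
Net: 1 zero(s) − 2 pole(s) → -20 dB/decade.

-20 dB/decade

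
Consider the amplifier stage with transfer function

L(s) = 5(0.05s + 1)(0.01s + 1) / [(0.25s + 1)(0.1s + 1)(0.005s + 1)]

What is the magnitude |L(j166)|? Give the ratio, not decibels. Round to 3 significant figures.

At ω = 166 rad/s:
zero (1 + j166·0.05) = 1 + j8.3 → |·| ≈ 8.36, ∠ ≈ 83.13°
zero (1 + j166·0.01) = 1 + j1.66 → |·| ≈ 1.9379, ∠ ≈ 58.93°
pole (1 + j166·0.25) = 1 + j41.5 → |·| ≈ 41.512, ∠ ≈ 88.62°
pole (1 + j166·0.1) = 1 + j16.6 → |·| ≈ 16.63, ∠ ≈ 86.55°
pole (1 + j166·0.005) = 1 + j0.83 → |·| ≈ 1.2996, ∠ ≈ 39.69°
|L| = 5 · 8.36 · 1.9379 / (41.512 · 16.63 · 1.2996) ≈ 0.090288

0.0903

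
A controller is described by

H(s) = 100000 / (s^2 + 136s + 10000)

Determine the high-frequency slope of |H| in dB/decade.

Each pole contributes −20 dB/decade at high frequency; each zero contributes +20 dB/decade.
Net: 0 zero(s) − 2 pole(s) → -40 dB/decade.

-40 dB/decade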